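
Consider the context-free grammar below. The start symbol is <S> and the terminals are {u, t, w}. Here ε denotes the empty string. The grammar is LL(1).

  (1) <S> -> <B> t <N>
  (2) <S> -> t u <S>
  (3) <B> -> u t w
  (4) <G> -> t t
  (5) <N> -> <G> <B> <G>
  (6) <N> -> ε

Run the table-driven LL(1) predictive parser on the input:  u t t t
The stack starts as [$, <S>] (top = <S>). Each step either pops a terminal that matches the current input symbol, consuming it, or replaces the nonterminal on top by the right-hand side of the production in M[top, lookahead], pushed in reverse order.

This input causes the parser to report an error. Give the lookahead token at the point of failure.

t

step 1: stack=$ <S>  input=u t t t $  — expand <S> -> <B> t <N>
step 2: stack=$ <N> t <B>  input=u t t t $  — expand <B> -> u t w
step 3: stack=$ <N> t w t u  input=u t t t $  — match u
step 4: stack=$ <N> t w t  input=t t t $  — match t
step 5: stack=$ <N> t w  input=t t $  — error: top is terminal w but lookahead is t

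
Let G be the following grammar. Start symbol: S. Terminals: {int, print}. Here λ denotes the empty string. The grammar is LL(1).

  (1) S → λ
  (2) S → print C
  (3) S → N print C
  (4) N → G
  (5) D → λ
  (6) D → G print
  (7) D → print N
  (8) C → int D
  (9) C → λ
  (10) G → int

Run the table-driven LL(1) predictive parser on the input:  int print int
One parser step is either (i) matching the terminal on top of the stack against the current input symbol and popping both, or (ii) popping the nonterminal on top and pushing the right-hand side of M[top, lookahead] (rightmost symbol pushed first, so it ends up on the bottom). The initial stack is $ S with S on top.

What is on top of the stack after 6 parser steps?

int

step 1: stack=$ S  input=int print int $  — expand S → N print C
step 2: stack=$ C print N  input=int print int $  — expand N → G
step 3: stack=$ C print G  input=int print int $  — expand G → int
step 4: stack=$ C print int  input=int print int $  — match int
step 5: stack=$ C print  input=print int $  — match print
step 6: stack=$ C  input=int $  — expand C → int D
Stack after step 6: $ D int (top = int).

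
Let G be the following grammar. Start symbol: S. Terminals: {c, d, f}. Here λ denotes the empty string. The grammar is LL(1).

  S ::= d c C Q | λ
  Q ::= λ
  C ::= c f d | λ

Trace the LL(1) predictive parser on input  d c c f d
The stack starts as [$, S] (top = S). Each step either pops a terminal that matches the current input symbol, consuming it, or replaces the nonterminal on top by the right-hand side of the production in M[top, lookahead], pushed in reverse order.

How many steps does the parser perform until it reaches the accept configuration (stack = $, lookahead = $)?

8

step 1: stack=$ S  input=d c c f d $  — expand S ::= d c C Q
step 2: stack=$ Q C c d  input=d c c f d $  — match d
step 3: stack=$ Q C c  input=c c f d $  — match c
step 4: stack=$ Q C  input=c f d $  — expand C ::= c f d
step 5: stack=$ Q d f c  input=c f d $  — match c
step 6: stack=$ Q d f  input=f d $  — match f
step 7: stack=$ Q d  input=d $  — match d
step 8: stack=$ Q  input=$  — expand Q ::= λ
Accept reached after 8 steps.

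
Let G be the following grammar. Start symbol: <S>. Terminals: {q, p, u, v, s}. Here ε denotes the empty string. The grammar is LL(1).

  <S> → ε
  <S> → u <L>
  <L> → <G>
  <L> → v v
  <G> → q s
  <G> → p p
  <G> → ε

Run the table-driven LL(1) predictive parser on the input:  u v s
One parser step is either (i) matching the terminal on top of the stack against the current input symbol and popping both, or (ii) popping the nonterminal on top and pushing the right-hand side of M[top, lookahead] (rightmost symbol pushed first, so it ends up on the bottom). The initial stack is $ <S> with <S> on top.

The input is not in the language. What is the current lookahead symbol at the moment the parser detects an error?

s

     Stack    Input    Action
  1  $ <S>    u v s $  expand <S> → u <L>
  2  $ <L> u  u v s $  match u
  3  $ <L>    v s $    expand <L> → v v
  4  $ v v    v s $    match v
  5  $ v      s $      error: top is terminal v but lookahead is s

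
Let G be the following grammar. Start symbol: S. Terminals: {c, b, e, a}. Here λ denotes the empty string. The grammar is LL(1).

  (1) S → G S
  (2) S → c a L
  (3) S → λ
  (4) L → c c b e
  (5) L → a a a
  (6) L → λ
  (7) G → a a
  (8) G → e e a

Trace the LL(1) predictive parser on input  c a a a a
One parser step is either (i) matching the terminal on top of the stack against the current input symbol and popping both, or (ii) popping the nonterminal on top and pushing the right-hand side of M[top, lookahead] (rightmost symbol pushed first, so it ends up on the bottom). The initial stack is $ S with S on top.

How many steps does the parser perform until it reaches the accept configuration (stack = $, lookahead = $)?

7

step 1: stack=$ S  input=c a a a a $  — expand S → c a L
step 2: stack=$ L a c  input=c a a a a $  — match c
step 3: stack=$ L a  input=a a a a $  — match a
step 4: stack=$ L  input=a a a $  — expand L → a a a
step 5: stack=$ a a a  input=a a a $  — match a
step 6: stack=$ a a  input=a a $  — match a
step 7: stack=$ a  input=a $  — match a
Accept reached after 7 steps.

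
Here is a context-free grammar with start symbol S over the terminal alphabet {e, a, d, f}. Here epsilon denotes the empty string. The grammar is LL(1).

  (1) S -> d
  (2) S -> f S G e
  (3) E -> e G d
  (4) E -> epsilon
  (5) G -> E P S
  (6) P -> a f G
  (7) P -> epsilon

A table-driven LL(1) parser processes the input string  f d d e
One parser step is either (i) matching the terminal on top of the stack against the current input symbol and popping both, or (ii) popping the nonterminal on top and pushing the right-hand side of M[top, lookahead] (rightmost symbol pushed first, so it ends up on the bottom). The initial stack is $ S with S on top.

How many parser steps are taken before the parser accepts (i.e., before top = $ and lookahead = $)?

      Stack      Input      Action
   1  $ S        f d d e $  expand S -> f S G e
   2  $ e G S f  f d d e $  match f
   3  $ e G S    d d e $    expand S -> d
   4  $ e G d    d d e $    match d
   5  $ e G      d e $      expand G -> E P S
   6  $ e S P E  d e $      expand E -> epsilon
   7  $ e S P    d e $      expand P -> epsilon
   8  $ e S      d e $      expand S -> d
   9  $ e d      d e $      match d
  10  $ e        e $        match e
Accept reached after 10 steps.

10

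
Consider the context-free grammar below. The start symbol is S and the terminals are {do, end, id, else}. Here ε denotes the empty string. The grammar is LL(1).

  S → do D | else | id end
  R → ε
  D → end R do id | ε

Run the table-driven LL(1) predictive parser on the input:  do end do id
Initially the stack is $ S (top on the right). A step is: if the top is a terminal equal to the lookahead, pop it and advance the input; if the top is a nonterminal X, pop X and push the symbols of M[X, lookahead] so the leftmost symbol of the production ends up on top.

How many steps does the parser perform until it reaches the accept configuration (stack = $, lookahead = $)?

7

step 1: stack=$ S  input=do end do id $  — expand S → do D
step 2: stack=$ D do  input=do end do id $  — match do
step 3: stack=$ D  input=end do id $  — expand D → end R do id
step 4: stack=$ id do R end  input=end do id $  — match end
step 5: stack=$ id do R  input=do id $  — expand R → ε
step 6: stack=$ id do  input=do id $  — match do
step 7: stack=$ id  input=id $  — match id
Accept reached after 7 steps.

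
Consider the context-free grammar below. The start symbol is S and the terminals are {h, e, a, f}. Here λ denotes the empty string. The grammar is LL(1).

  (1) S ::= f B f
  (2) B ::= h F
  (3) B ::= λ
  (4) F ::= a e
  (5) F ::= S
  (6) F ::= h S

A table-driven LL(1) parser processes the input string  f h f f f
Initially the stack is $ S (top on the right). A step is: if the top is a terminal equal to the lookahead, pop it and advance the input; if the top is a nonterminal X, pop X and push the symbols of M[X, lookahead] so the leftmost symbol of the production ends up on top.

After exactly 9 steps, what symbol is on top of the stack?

     Stack      Input        Action
  1  $ S        f h f f f $  expand S ::= f B f
  2  $ f B f    f h f f f $  match f
  3  $ f B      h f f f $    expand B ::= h F
  4  $ f F h    h f f f $    match h
  5  $ f F      f f f $      expand F ::= S
  6  $ f S      f f f $      expand S ::= f B f
  7  $ f f B f  f f f $      match f
  8  $ f f B    f f $        expand B ::= λ
  9  $ f f      f f $        match f
Stack after step 9: $ f (top = f).

f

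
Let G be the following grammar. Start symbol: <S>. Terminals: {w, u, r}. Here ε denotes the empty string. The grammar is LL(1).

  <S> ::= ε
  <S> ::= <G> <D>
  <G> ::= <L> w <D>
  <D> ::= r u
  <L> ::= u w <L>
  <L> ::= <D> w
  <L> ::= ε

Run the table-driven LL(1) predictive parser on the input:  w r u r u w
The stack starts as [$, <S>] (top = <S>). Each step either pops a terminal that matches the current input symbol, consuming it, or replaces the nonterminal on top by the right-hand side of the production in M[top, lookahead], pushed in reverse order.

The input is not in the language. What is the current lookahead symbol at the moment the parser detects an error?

step 1: stack=$ <S>  input=w r u r u w $  — expand <S> ::= <G> <D>
step 2: stack=$ <D> <G>  input=w r u r u w $  — expand <G> ::= <L> w <D>
step 3: stack=$ <D> <D> w <L>  input=w r u r u w $  — expand <L> ::= ε
step 4: stack=$ <D> <D> w  input=w r u r u w $  — match w
step 5: stack=$ <D> <D>  input=r u r u w $  — expand <D> ::= r u
step 6: stack=$ <D> u r  input=r u r u w $  — match r
step 7: stack=$ <D> u  input=u r u w $  — match u
step 8: stack=$ <D>  input=r u w $  — expand <D> ::= r u
step 9: stack=$ u r  input=r u w $  — match r
step 10: stack=$ u  input=u w $  — match u
step 11: stack=$  input=w $  — error: stack empty but input remains

w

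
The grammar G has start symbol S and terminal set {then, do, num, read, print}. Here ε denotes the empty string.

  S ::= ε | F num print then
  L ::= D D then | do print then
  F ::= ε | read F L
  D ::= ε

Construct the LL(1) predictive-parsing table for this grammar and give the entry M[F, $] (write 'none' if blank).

FIRST(F) = {ε, read}
FIRST(D) = {ε}
FIRST(S) = {ε, num, read}  (via F num print then)
FIRST(L) = {do, then}  (via D D then)
FOLLOW(S) includes $ since S is the start symbol.
FOLLOW(F): in S::=F num print then, F is followed by num print then with FIRST {num}; in F::=read F L, F is followed by L with FIRST {do, then}. Thus FOLLOW(F) = {do, num, then}.
For F ::= ε: FIRST(ε) = {ε}, so it goes in M[F, t] for t ∈ {}; since ε ∈ FIRST, also for every t ∈ FOLLOW(F) = {do, num, then}.
For F ::= read F L: FIRST(read F L) = {read}, so it goes in M[F, t] for t ∈ {read}.
None of these place a production in M[F, $].

none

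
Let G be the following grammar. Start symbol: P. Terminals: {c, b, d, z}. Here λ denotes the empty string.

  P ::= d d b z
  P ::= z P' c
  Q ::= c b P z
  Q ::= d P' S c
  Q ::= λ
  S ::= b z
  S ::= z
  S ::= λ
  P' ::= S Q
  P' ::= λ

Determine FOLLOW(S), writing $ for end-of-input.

FIRST(P): from P::=d d b z we get {d}; from P::=z P' c we get {z}. So FIRST(P) = {d, z}.
FIRST(Q): from Q::=c b P z we get {c}; from Q::=d P' S c we get {d}; from Q::=λ we get {λ}. So FIRST(Q) = {λ, c, d}.
FIRST(S): from S::=b z we get {b}; from S::=z we get {z}; from S::=λ we get {λ}. So FIRST(S) = {λ, b, z}.
FIRST(P'): from P'::=S Q we get {λ, b, c, d, z}; from P'::=λ we get {λ}. So FIRST(P') = {λ, b, c, d, z}.
FOLLOW(P) includes $ since P is the start symbol.
FOLLOW(P): in Q::=c b P z, P is followed by z with FIRST {z}. Thus FOLLOW(P) = {$, z}.
FOLLOW(P'): in P::=z P' c, P' is followed by c with FIRST {c}; in Q::=d P' S c, P' is followed by S c with FIRST {b, c, z}. Thus FOLLOW(P') = {b, c, z}.
FOLLOW(Q): in P'::=S Q, the suffix after Q is empty, so FOLLOW(Q) ⊇ FOLLOW(P') = {b, c, z}. Thus FOLLOW(Q) = {b, c, z}.
FOLLOW(S): in Q::=d P' S c, S is followed by c with FIRST {c}; in P'::=S Q, S is followed by Q with FIRST {λ, c, d}; in P'::=S Q, the suffix after S is nullable, so FOLLOW(S) ⊇ FOLLOW(P') = {b, c, z}. Thus FOLLOW(S) = {b, c, d, z}.

{b, c, d, z}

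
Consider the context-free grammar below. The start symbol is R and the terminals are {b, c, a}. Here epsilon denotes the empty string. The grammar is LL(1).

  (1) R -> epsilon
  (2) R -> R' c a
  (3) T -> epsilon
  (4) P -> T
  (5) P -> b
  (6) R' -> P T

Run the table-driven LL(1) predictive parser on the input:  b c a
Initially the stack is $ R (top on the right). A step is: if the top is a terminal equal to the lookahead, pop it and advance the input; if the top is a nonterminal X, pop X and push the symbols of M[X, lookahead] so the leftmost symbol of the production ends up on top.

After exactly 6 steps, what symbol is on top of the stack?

     Stack      Input    Action
  1  $ R        b c a $  expand R -> R' c a
  2  $ a c R'   b c a $  expand R' -> P T
  3  $ a c T P  b c a $  expand P -> b
  4  $ a c T b  b c a $  match b
  5  $ a c T    c a $    expand T -> epsilon
  6  $ a c      c a $    match c
Stack after step 6: $ a (top = a).

a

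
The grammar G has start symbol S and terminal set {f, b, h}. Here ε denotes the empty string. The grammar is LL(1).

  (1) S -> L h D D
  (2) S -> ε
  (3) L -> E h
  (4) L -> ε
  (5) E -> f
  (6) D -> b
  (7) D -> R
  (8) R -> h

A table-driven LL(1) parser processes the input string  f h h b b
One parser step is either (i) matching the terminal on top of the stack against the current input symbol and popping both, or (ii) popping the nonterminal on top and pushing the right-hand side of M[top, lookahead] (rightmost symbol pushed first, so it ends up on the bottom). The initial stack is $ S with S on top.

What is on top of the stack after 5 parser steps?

step 1: stack=$ S  input=f h h b b $  — expand S -> L h D D
step 2: stack=$ D D h L  input=f h h b b $  — expand L -> E h
step 3: stack=$ D D h h E  input=f h h b b $  — expand E -> f
step 4: stack=$ D D h h f  input=f h h b b $  — match f
step 5: stack=$ D D h h  input=h h b b $  — match h
Stack after step 5: $ D D h (top = h).

h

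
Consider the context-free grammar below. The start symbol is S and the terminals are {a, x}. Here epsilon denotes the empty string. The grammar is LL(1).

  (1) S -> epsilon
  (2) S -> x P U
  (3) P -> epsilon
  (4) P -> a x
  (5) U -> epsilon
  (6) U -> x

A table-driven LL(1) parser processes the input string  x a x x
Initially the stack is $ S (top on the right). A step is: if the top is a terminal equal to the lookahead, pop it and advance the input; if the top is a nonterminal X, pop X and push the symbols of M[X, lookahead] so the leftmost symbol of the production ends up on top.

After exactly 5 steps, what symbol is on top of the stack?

step 1: stack=$ S  input=x a x x $  — expand S -> x P U
step 2: stack=$ U P x  input=x a x x $  — match x
step 3: stack=$ U P  input=a x x $  — expand P -> a x
step 4: stack=$ U x a  input=a x x $  — match a
step 5: stack=$ U x  input=x x $  — match x
Stack after step 5: $ U (top = U).

U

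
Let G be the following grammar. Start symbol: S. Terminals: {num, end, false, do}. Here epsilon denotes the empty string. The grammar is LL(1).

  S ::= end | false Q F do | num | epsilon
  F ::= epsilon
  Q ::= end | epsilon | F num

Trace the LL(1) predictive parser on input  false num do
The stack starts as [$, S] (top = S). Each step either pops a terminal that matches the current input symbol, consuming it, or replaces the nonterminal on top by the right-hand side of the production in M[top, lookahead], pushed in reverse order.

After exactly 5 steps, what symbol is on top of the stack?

step 1: stack=$ S  input=false num do $  — expand S ::= false Q F do
step 2: stack=$ do F Q false  input=false num do $  — match false
step 3: stack=$ do F Q  input=num do $  — expand Q ::= F num
step 4: stack=$ do F num F  input=num do $  — expand F ::= epsilon
step 5: stack=$ do F num  input=num do $  — match num
Stack after step 5: $ do F (top = F).

F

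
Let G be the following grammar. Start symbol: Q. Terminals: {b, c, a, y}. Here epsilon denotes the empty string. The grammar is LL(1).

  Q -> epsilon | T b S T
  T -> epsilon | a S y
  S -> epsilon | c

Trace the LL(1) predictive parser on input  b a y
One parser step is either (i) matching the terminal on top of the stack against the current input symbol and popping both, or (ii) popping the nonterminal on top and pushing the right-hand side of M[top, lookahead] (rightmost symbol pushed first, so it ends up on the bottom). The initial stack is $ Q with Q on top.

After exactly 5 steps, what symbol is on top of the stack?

step 1: stack=$ Q  input=b a y $  — expand Q -> T b S T
step 2: stack=$ T S b T  input=b a y $  — expand T -> epsilon
step 3: stack=$ T S b  input=b a y $  — match b
step 4: stack=$ T S  input=a y $  — expand S -> epsilon
step 5: stack=$ T  input=a y $  — expand T -> a S y
Stack after step 5: $ y S a (top = a).

a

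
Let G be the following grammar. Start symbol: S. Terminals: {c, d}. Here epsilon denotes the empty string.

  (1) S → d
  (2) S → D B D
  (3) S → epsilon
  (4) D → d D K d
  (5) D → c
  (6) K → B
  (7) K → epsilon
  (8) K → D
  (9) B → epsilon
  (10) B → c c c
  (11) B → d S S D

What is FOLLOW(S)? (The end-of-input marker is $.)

{$, c, d}

FIRST(D): from D→d D K d we get {d}; from D→c we get {c}. So FIRST(D) = {c, d}.
FIRST(B): from B→epsilon we get {epsilon}; from B→c c c we get {c}; from B→d S S D we get {d}. So FIRST(B) = {epsilon, c, d}.
FIRST(S): from S→d we get {d}; from S→D B D we get {c, d}; from S→epsilon we get {epsilon}. So FIRST(S) = {epsilon, c, d}.
FIRST(K): from K→B we get {epsilon, c, d}; from K→epsilon we get {epsilon}; from K→D we get {c, d}. So FIRST(K) = {epsilon, c, d}.
FOLLOW(S) includes $ since S is the start symbol.
FOLLOW(S): in B→d S S D (occurrence 1), S is followed by S D with FIRST {c, d}; in B→d S S D (occurrence 2), S is followed by D with FIRST {c, d}. Thus FOLLOW(S) = {$, c, d}.
FOLLOW(K): in D→d D K d, K is followed by d with FIRST {d}. Thus FOLLOW(K) = {d}.
FOLLOW(B): in S→D B D, B is followed by D with FIRST {c, d}; in K→B, the suffix after B is empty, so FOLLOW(B) ⊇ FOLLOW(K) = {d}. Thus FOLLOW(B) = {c, d}.
FOLLOW(D): in S→D B D (occurrence 1), D is followed by B D with FIRST {c, d}; in S→D B D (occurrence 2), the suffix after D is empty, so FOLLOW(D) ⊇ FOLLOW(S) = {$, c, d}; in D→d D K d, D is followed by K d with FIRST {c, d}; in K→D, the suffix after D is empty, so FOLLOW(D) ⊇ FOLLOW(K) = {d}; in B→d S S D, the suffix after D is empty, so FOLLOW(D) ⊇ FOLLOW(B) = {c, d}. Thus FOLLOW(D) = {$, c, d}.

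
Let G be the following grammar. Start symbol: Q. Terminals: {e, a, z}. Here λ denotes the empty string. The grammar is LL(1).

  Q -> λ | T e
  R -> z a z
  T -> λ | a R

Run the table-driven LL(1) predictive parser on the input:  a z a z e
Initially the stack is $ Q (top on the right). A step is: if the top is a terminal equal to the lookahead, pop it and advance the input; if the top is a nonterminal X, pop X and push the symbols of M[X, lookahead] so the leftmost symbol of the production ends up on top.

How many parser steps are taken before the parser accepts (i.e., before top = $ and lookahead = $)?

     Stack      Input        Action
  1  $ Q        a z a z e $  expand Q -> T e
  2  $ e T      a z a z e $  expand T -> a R
  3  $ e R a    a z a z e $  match a
  4  $ e R      z a z e $    expand R -> z a z
  5  $ e z a z  z a z e $    match z
  6  $ e z a    a z e $      match a
  7  $ e z      z e $        match z
  8  $ e        e $          match e
Accept reached after 8 steps.

8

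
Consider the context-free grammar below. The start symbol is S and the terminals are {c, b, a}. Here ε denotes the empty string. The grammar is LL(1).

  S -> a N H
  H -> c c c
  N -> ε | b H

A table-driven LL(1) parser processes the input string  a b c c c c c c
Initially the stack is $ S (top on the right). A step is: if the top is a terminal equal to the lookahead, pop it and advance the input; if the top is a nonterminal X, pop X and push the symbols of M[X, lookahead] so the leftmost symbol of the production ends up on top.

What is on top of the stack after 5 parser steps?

     Stack    Input              Action
  1  $ S      a b c c c c c c $  expand S -> a N H
  2  $ H N a  a b c c c c c c $  match a
  3  $ H N    b c c c c c c $    expand N -> b H
  4  $ H H b  b c c c c c c $    match b
  5  $ H H    c c c c c c $      expand H -> c c c
Stack after step 5: $ H c c c (top = c).

c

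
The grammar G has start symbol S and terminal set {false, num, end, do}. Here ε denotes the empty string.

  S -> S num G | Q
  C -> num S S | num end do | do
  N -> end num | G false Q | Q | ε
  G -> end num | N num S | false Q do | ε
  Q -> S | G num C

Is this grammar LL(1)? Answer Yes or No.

FIRST(S) = {end, false, num}
FIRST(C) = {do, num}
FIRST(N) = {ε, end, false, num}
FIRST(G) = {ε, end, false, num}
FIRST(Q) = {end, false, num}
FOLLOW(S) = {$, do, end, false, num}
FOLLOW(C) = {$, do, end, false, num}
FOLLOW(N) = {num}
FOLLOW(G) = {$, do, end, false, num}
FOLLOW(Q) = {$, do, end, false, num}
Cell M[C, num] receives both C -> num S S and C -> num end do — the grammar is not LL(1).

No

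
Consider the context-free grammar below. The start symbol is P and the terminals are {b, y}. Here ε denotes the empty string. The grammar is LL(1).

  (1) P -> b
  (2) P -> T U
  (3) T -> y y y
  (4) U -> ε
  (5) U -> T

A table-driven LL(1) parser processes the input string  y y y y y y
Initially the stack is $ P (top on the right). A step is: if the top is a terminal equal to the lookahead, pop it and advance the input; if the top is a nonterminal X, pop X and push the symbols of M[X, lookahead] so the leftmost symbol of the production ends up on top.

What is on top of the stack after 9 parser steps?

y

     Stack      Input          Action
  1  $ P        y y y y y y $  expand P -> T U
  2  $ U T      y y y y y y $  expand T -> y y y
  3  $ U y y y  y y y y y y $  match y
  4  $ U y y    y y y y y $    match y
  5  $ U y      y y y y $      match y
  6  $ U        y y y $        expand U -> T
  7  $ T        y y y $        expand T -> y y y
  8  $ y y y    y y y $        match y
  9  $ y y      y y $          match y
Stack after step 9: $ y (top = y).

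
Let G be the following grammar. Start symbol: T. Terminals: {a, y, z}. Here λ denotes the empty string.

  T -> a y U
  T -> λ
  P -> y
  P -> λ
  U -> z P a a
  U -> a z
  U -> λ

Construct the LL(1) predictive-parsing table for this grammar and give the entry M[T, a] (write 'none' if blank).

T -> a y U

FIRST(T): from T->a y U we get {a}; from T->λ we get {λ}. So FIRST(T) = {λ, a}.
FIRST(P): from P->y we get {y}; from P->λ we get {λ}. So FIRST(P) = {λ, y}.
FIRST(U): from U->z P a a we get {z}; from U->a z we get {a}; from U->λ we get {λ}. So FIRST(U) = {λ, a, z}.
FOLLOW(T) includes $ since T is the start symbol.
FOLLOW(T): T appears on no right-hand side. Thus FOLLOW(T) = {$}.
For T -> a y U: FIRST(a y U) = {a}, so it goes in M[T, t] for t ∈ {a}.
For T -> λ: FIRST(λ) = {λ}, so it goes in M[T, t] for t ∈ {}; since λ ∈ FIRST, also for every t ∈ FOLLOW(T) = {$}.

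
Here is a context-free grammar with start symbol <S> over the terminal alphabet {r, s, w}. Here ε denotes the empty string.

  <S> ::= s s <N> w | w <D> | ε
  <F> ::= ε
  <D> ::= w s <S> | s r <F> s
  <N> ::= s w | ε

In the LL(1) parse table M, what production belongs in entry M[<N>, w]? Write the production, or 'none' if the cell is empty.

<N> ::= ε

FIRST(<S>) = {ε, s, w}
FIRST(<F>) = {ε}
FIRST(<D>) = {s, w}
FIRST(<N>) = {ε, s}
FOLLOW(<S>) includes $ since <S> is the start symbol.
FOLLOW(<N>): in <S>::=s s <N> w, <N> is followed by w with FIRST {w}. Thus FOLLOW(<N>) = {w}.
For <N> ::= s w: FIRST(s w) = {s}, so it goes in M[<N>, t] for t ∈ {s}.
For <N> ::= ε: FIRST(ε) = {ε}, so it goes in M[<N>, t] for t ∈ {}; since ε ∈ FIRST, also for every t ∈ FOLLOW(<N>) = {w}.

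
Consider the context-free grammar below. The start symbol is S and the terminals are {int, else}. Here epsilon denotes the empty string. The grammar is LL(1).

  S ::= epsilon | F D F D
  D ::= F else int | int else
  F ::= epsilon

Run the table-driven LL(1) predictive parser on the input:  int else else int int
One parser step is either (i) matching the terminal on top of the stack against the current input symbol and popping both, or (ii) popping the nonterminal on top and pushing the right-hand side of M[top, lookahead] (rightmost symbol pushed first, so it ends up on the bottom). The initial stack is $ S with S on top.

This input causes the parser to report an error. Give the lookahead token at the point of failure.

      Stack           Input                    Action
   1  $ S             int else else int int $  expand S ::= F D F D
   2  $ D F D F       int else else int int $  expand F ::= epsilon
   3  $ D F D         int else else int int $  expand D ::= int else
   4  $ D F else int  int else else int int $  match int
   5  $ D F else      else else int int $      match else
   6  $ D F           else int int $           expand F ::= epsilon
   7  $ D             else int int $           expand D ::= F else int
   8  $ int else F    else int int $           expand F ::= epsilon
   9  $ int else      else int int $           match else
  10  $ int           int int $                match int
  11  $               int $                    error: stack empty but input remains

int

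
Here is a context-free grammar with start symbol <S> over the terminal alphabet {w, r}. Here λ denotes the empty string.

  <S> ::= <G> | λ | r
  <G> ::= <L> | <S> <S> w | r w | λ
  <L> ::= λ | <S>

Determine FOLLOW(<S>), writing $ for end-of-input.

FIRST(<S>) = {λ, r, w}  (via <G>)
FIRST(<L>) = {λ, r, w}  (via <S>)
FIRST(<G>) = {λ, r, w}  (via <L>, <S> <S> w)
FOLLOW(<S>) includes $ since <S> is the start symbol.
FOLLOW(<S>): in <G>::=<S> <S> w (occurrence 1), <S> is followed by <S> w with FIRST {r, w}; in <G>::=<S> <S> w (occurrence 2), <S> is followed by w with FIRST {w}; in <L>::=<S>, the suffix after <S> is empty, so FOLLOW(<S>) ⊇ FOLLOW(<L>) = {$, r, w}. Thus FOLLOW(<S>) = {$, r, w}.
FOLLOW(<G>): in <S>::=<G>, the suffix after <G> is empty, so FOLLOW(<G>) ⊇ FOLLOW(<S>) = {$, r, w}. Thus FOLLOW(<G>) = {$, r, w}.
FOLLOW(<L>): in <G>::=<L>, the suffix after <L> is empty, so FOLLOW(<L>) ⊇ FOLLOW(<G>) = {$, r, w}. Thus FOLLOW(<L>) = {$, r, w}.

{$, r, w}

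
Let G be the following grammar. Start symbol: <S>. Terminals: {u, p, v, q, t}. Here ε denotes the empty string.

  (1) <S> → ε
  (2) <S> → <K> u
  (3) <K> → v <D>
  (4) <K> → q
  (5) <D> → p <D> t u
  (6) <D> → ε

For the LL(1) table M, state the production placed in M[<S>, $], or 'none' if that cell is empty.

FIRST(<K>) = {q, v}
FIRST(<D>) = {ε, p}
FIRST(<S>) = {ε, q, v}  (via <K> u)
FOLLOW(<S>) includes $ since <S> is the start symbol.
FOLLOW(<S>): <S> appears on no right-hand side. Thus FOLLOW(<S>) = {$}.
For <S> → ε: FIRST(ε) = {ε}, so it goes in M[<S>, t] for t ∈ {}; since ε ∈ FIRST, also for every t ∈ FOLLOW(<S>) = {$}.
For <S> → <K> u: FIRST(<K> u) = {q, v}, so it goes in M[<S>, t] for t ∈ {q, v}.

<S> → ε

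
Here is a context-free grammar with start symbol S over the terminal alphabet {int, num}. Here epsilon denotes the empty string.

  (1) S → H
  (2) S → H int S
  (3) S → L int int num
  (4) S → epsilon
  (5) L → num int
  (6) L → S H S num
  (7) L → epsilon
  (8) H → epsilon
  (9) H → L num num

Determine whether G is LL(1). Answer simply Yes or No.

FIRST(S) = {epsilon, int, num}
FIRST(L) = {epsilon, int, num}
FIRST(H) = {epsilon, int, num}
FOLLOW(S) = {$, int, num}
FOLLOW(L) = {int, num}
FOLLOW(H) = {$, int, num}
Cell M[H, int] receives both H → epsilon and H → L num num — the grammar is not LL(1).

No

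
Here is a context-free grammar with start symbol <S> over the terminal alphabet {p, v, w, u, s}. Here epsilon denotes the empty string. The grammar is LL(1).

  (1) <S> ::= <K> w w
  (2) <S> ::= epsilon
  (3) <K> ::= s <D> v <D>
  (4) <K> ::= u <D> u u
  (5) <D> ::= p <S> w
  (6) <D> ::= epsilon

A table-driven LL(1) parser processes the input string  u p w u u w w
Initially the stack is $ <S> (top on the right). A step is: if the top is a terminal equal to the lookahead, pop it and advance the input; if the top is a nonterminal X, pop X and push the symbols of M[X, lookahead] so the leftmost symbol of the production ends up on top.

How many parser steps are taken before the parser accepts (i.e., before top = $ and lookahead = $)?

11

step 1: stack=$ <S>  input=u p w u u w w $  — expand <S> ::= <K> w w
step 2: stack=$ w w <K>  input=u p w u u w w $  — expand <K> ::= u <D> u u
step 3: stack=$ w w u u <D> u  input=u p w u u w w $  — match u
step 4: stack=$ w w u u <D>  input=p w u u w w $  — expand <D> ::= p <S> w
step 5: stack=$ w w u u w <S> p  input=p w u u w w $  — match p
step 6: stack=$ w w u u w <S>  input=w u u w w $  — expand <S> ::= epsilon
step 7: stack=$ w w u u w  input=w u u w w $  — match w
step 8: stack=$ w w u u  input=u u w w $  — match u
step 9: stack=$ w w u  input=u w w $  — match u
step 10: stack=$ w w  input=w w $  — match w
step 11: stack=$ w  input=w $  — match w
Accept reached after 11 steps.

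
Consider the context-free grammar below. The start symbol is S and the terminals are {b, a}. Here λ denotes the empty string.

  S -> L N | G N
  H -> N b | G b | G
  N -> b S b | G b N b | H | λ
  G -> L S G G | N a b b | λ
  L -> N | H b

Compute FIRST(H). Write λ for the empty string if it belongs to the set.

{λ, a, b}

FIRST(S) = {λ, a, b}  (via L N, G N)
FIRST(H) = {λ, a, b}  (via N b, G b, G)
FIRST(N) = {λ, a, b}  (via G b N b, H)
FIRST(L) = {λ, a, b}  (via N, H b)
FIRST(G) = {λ, a, b}  (via L S G G, N a b b)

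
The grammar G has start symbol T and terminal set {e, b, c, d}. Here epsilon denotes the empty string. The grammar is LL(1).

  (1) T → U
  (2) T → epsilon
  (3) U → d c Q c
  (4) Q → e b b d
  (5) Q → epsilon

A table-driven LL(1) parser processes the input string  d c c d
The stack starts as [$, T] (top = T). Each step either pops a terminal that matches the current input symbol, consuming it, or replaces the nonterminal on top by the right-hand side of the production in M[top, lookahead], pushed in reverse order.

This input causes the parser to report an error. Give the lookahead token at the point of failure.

     Stack      Input      Action
  1  $ T        d c c d $  expand T → U
  2  $ U        d c c d $  expand U → d c Q c
  3  $ c Q c d  d c c d $  match d
  4  $ c Q c    c c d $    match c
  5  $ c Q      c d $      expand Q → epsilon
  6  $ c        c d $      match c
  7  $          d $        error: stack empty but input remains

d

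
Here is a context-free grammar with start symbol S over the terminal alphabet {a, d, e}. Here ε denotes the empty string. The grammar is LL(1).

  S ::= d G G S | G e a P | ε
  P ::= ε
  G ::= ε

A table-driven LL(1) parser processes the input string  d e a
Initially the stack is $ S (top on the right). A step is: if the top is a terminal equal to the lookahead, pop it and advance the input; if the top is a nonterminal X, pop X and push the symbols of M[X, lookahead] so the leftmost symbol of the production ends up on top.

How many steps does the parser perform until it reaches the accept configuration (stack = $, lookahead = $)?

9

     Stack      Input    Action
  1  $ S        d e a $  expand S ::= d G G S
  2  $ S G G d  d e a $  match d
  3  $ S G G    e a $    expand G ::= ε
  4  $ S G      e a $    expand G ::= ε
  5  $ S        e a $    expand S ::= G e a P
  6  $ P a e G  e a $    expand G ::= ε
  7  $ P a e    e a $    match e
  8  $ P a      a $      match a
  9  $ P        $        expand P ::= ε
Accept reached after 9 steps.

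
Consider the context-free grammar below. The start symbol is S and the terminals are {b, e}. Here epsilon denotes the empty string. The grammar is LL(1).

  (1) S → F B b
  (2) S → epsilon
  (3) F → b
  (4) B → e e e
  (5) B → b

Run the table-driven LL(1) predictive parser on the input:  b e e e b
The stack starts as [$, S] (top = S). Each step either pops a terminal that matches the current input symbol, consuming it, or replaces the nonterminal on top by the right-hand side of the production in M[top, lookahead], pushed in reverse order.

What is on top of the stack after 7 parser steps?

b

step 1: stack=$ S  input=b e e e b $  — expand S → F B b
step 2: stack=$ b B F  input=b e e e b $  — expand F → b
step 3: stack=$ b B b  input=b e e e b $  — match b
step 4: stack=$ b B  input=e e e b $  — expand B → e e e
step 5: stack=$ b e e e  input=e e e b $  — match e
step 6: stack=$ b e e  input=e e b $  — match e
step 7: stack=$ b e  input=e b $  — match e
Stack after step 7: $ b (top = b).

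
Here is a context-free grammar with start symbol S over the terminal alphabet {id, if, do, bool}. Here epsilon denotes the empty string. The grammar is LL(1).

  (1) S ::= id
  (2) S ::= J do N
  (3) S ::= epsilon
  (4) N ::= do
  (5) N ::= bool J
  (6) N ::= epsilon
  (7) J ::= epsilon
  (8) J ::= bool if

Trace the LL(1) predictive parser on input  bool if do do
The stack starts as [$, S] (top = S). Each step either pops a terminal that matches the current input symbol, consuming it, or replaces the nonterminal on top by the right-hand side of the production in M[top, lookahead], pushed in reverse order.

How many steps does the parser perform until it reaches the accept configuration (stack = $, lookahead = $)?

7

     Stack           Input            Action
  1  $ S             bool if do do $  expand S ::= J do N
  2  $ N do J        bool if do do $  expand J ::= bool if
  3  $ N do if bool  bool if do do $  match bool
  4  $ N do if       if do do $       match if
  5  $ N do          do do $          match do
  6  $ N             do $             expand N ::= do
  7  $ do            do $             match do
Accept reached after 7 steps.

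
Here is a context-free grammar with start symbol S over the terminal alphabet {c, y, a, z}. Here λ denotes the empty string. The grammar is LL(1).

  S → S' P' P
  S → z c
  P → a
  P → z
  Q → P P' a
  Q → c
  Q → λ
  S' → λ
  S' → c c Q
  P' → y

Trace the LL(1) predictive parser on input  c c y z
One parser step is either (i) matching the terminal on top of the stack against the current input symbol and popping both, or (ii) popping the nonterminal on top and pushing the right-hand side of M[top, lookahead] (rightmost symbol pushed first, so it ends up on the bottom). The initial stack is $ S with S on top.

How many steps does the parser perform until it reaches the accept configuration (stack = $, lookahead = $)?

9

step 1: stack=$ S  input=c c y z $  — expand S → S' P' P
step 2: stack=$ P P' S'  input=c c y z $  — expand S' → c c Q
step 3: stack=$ P P' Q c c  input=c c y z $  — match c
step 4: stack=$ P P' Q c  input=c y z $  — match c
step 5: stack=$ P P' Q  input=y z $  — expand Q → λ
step 6: stack=$ P P'  input=y z $  — expand P' → y
step 7: stack=$ P y  input=y z $  — match y
step 8: stack=$ P  input=z $  — expand P → z
step 9: stack=$ z  input=z $  — match z
Accept reached after 9 steps.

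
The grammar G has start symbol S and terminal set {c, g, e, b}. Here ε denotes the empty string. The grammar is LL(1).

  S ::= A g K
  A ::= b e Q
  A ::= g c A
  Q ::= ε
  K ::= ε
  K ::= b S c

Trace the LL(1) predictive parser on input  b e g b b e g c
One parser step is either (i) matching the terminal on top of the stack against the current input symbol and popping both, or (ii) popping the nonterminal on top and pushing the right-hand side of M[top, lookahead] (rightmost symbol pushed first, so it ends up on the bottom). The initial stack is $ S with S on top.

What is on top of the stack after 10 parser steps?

      Stack        Input              Action
   1  $ S          b e g b b e g c $  expand S ::= A g K
   2  $ K g A      b e g b b e g c $  expand A ::= b e Q
   3  $ K g Q e b  b e g b b e g c $  match b
   4  $ K g Q e    e g b b e g c $    match e
   5  $ K g Q      g b b e g c $      expand Q ::= ε
   6  $ K g        g b b e g c $      match g
   7  $ K          b b e g c $        expand K ::= b S c
   8  $ c S b      b b e g c $        match b
   9  $ c S        b e g c $          expand S ::= A g K
  10  $ c K g A    b e g c $          expand A ::= b e Q
Stack after step 10: $ c K g Q e b (top = b).

b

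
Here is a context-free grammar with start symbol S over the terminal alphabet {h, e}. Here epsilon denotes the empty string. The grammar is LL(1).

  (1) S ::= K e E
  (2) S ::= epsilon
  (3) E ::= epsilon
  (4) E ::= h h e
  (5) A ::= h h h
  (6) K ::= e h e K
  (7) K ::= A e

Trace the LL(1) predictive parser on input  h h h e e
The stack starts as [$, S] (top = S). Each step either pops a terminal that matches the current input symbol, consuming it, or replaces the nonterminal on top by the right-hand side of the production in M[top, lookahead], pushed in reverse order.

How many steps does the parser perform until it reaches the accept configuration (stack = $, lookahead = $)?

9

     Stack          Input        Action
  1  $ S            h h h e e $  expand S ::= K e E
  2  $ E e K        h h h e e $  expand K ::= A e
  3  $ E e e A      h h h e e $  expand A ::= h h h
  4  $ E e e h h h  h h h e e $  match h
  5  $ E e e h h    h h e e $    match h
  6  $ E e e h      h e e $      match h
  7  $ E e e        e e $        match e
  8  $ E e          e $          match e
  9  $ E            $            expand E ::= epsilon
Accept reached after 9 steps.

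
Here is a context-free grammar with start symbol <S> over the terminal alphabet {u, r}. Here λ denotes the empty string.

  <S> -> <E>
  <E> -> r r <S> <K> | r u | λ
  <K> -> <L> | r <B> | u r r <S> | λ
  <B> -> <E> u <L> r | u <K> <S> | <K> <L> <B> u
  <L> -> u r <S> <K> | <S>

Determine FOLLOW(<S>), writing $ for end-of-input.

FIRST(<E>) = {λ, r}
FIRST(<S>) = {λ, r}  (via <E>)
FIRST(<L>) = {λ, r, u}  (via <S>)
FIRST(<K>) = {λ, r, u}  (via <L>)
FIRST(<B>) = {r, u}  (via <E> u <L> r, <K> <L> <B> u)
FOLLOW(<S>) includes $ since <S> is the start symbol.
FOLLOW(<S>): in <E>->r r <S> <K>, <S> is followed by <K> with FIRST {λ, r, u}; in <E>->r r <S> <K>, the suffix after <S> is nullable, so FOLLOW(<S>) ⊇ FOLLOW(<E>) = {$, r, u}; in <K>->u r r <S>, the suffix after <S> is empty, so FOLLOW(<S>) ⊇ FOLLOW(<K>) = {$, r, u}; in <B>->u <K> <S>, the suffix after <S> is empty, so FOLLOW(<S>) ⊇ FOLLOW(<B>) = {$, r, u}; in <L>->u r <S> <K>, <S> is followed by <K> with FIRST {λ, r, u}; in <L>->u r <S> <K>, the suffix after <S> is nullable, so FOLLOW(<S>) ⊇ FOLLOW(<L>) = {$, r, u}; in <L>-><S>, the suffix after <S> is empty, so FOLLOW(<S>) ⊇ FOLLOW(<L>) = {$, r, u}. Thus FOLLOW(<S>) = {$, r, u}.
FOLLOW(<E>): in <S>-><E>, the suffix after <E> is empty, so FOLLOW(<E>) ⊇ FOLLOW(<S>) = {$, r, u}; in <B>-><E> u <L> r, <E> is followed by u <L> r with FIRST {u}. Thus FOLLOW(<E>) = {$, r, u}.
FOLLOW(<K>): in <E>->r r <S> <K>, the suffix after <K> is empty, so FOLLOW(<K>) ⊇ FOLLOW(<E>) = {$, r, u}; in <B>->u <K> <S>, <K> is followed by <S> with FIRST {λ, r}; in <B>->u <K> <S>, the suffix after <K> is nullable, so FOLLOW(<K>) ⊇ FOLLOW(<B>) = {$, r, u}; in <B>-><K> <L> <B> u, <K> is followed by <L> <B> u with FIRST {r, u}; in <L>->u r <S> <K>, the suffix after <K> is empty, so FOLLOW(<K>) ⊇ FOLLOW(<L>) = {$, r, u}. Thus FOLLOW(<K>) = {$, r, u}.
FOLLOW(<B>): in <K>->r <B>, the suffix after <B> is empty, so FOLLOW(<B>) ⊇ FOLLOW(<K>) = {$, r, u}; in <B>-><K> <L> <B> u, <B> is followed by u with FIRST {u}. Thus FOLLOW(<B>) = {$, r, u}.
FOLLOW(<L>): in <K>-><L>, the suffix after <L> is empty, so FOLLOW(<L>) ⊇ FOLLOW(<K>) = {$, r, u}; in <B>-><E> u <L> r, <L> is followed by r with FIRST {r}; in <B>-><K> <L> <B> u, <L> is followed by <B> u with FIRST {r, u}. Thus FOLLOW(<L>) = {$, r, u}.

{$, r, u}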